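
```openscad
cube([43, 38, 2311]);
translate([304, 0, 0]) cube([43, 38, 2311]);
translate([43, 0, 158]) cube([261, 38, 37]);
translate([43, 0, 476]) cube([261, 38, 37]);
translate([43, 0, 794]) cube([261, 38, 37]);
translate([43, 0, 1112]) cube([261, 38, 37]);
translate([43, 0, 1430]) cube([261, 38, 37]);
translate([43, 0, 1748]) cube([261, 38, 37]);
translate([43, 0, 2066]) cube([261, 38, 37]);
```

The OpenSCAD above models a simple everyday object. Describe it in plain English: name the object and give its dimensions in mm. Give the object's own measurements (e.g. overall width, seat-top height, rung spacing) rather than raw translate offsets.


A straight ladder. Two 43×38 mm vertical rails, 2311 mm tall, stand 347 mm apart (outside-to-outside) with their front faces coplanar on the −y side. 7 rungs, each 38 mm deep and 37 mm tall, span between the inner faces of the rails, front faces flush with the rails. The lowest rung's underside is at z = 158 mm and rungs are spaced 318 mm apart (underside to underside).


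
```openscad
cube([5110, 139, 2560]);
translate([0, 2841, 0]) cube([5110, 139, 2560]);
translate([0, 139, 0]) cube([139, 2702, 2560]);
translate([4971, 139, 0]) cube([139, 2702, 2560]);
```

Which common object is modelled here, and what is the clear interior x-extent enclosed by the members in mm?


A house (or room) frame. The interior width is 4832 mm.

Four 2560 mm walls enclosing a rectangle with no floor or roof — a room or house frame. Outside width is 5110 mm and wall thickness is 139 mm, so the interior width is 5110 − 2 × 139 = 4832 mm.


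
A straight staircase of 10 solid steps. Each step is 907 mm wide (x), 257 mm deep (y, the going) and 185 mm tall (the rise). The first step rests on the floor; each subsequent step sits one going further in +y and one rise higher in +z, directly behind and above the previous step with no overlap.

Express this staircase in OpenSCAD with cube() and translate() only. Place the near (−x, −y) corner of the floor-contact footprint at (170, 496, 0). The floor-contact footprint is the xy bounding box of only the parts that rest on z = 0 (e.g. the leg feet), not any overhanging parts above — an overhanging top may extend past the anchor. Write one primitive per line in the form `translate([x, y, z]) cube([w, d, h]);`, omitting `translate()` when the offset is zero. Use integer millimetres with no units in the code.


translate([170, 496, 0]) cube([907, 257, 185]);
translate([170, 753, 185]) cube([907, 257, 185]);
translate([170, 1010, 370]) cube([907, 257, 185]);
translate([170, 1267, 555]) cube([907, 257, 185]);
translate([170, 1524, 740]) cube([907, 257, 185]);
translate([170, 1781, 925]) cube([907, 257, 185]);
translate([170, 2038, 1110]) cube([907, 257, 185]);
translate([170, 2295, 1295]) cube([907, 257, 185]);
translate([170, 2552, 1480]) cube([907, 257, 185]);
translate([170, 2809, 1665]) cube([907, 257, 185]);


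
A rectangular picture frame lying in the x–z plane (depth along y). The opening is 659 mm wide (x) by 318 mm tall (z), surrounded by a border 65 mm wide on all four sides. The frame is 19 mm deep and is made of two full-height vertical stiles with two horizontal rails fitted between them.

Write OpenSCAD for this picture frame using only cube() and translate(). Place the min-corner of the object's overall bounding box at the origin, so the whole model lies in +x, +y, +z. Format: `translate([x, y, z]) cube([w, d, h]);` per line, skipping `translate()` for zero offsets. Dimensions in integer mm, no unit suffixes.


cube([65, 19, 448]);
translate([724, 0, 0]) cube([65, 19, 448]);
translate([65, 0, 0]) cube([659, 19, 65]);
translate([65, 0, 383]) cube([659, 19, 65]);


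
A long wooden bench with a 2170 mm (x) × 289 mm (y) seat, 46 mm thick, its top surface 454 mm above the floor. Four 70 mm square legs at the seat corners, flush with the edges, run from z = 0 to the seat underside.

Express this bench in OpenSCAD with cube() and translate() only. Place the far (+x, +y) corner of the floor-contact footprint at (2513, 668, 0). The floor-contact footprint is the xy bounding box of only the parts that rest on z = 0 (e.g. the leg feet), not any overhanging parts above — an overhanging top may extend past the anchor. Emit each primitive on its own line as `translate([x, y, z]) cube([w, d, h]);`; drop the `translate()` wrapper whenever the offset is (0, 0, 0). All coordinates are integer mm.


translate([343, 379, 408]) cube([2170, 289, 46]);
translate([343, 379, 0]) cube([70, 70, 408]);
translate([343, 598, 0]) cube([70, 70, 408]);
translate([2443, 379, 0]) cube([70, 70, 408]);
translate([2443, 598, 0]) cube([70, 70, 408]);


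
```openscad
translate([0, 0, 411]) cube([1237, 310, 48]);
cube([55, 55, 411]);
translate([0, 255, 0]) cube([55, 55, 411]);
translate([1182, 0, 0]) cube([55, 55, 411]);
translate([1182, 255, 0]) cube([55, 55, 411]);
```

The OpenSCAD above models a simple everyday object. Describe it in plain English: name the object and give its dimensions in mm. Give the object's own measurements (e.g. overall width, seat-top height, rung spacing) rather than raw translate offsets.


A bench: a 1237×310 mm seat slab, 48 mm thick, top at z = 459 mm, on four 55×55 mm square legs flush with the seat corners and standing on z = 0.


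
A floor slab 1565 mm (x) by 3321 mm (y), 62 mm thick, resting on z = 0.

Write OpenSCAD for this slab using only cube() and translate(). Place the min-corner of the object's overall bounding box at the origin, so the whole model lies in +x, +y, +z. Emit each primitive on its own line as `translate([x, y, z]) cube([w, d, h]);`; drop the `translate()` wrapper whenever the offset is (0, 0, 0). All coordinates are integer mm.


cube([1565, 3321, 62]);


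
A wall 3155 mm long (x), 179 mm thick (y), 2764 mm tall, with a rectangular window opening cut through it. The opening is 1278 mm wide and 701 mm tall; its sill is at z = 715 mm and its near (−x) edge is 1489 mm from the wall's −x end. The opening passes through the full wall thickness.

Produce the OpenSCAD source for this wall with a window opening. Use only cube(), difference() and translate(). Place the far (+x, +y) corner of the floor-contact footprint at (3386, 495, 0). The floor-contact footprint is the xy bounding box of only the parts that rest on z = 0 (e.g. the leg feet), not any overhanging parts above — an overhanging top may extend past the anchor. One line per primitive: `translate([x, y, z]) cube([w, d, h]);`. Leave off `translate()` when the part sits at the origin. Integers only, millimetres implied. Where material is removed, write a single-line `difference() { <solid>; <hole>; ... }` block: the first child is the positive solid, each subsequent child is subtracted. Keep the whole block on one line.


difference() { translate([231, 316, 0]) cube([3155, 179, 2764]); translate([1720, 316, 715]) cube([1278, 179, 701]); }


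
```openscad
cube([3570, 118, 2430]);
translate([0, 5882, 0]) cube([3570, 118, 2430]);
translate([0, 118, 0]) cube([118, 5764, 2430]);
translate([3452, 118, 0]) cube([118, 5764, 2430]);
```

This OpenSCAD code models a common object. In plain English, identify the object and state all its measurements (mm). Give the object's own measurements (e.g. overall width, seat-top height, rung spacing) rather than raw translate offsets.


The wall frame of a small rectangular building: four walls, each 2430 mm tall and 118 mm thick, enclosing a footprint 3570 mm (x) by 6000 mm (y) outside-to-outside, with no floor or roof. The front and back walls (the −y and +y sides) span the full width; the two side walls fit between them.


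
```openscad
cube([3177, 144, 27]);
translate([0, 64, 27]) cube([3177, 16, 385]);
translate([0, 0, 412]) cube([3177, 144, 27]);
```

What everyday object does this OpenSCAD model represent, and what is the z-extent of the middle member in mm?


An I-beam. The web height is 385 mm.

Two wide flanges with a thin centred web — an I-beam. Overall 439 mm minus two 27 mm flanges gives a web of 439 − 2·27 = 385 mm.


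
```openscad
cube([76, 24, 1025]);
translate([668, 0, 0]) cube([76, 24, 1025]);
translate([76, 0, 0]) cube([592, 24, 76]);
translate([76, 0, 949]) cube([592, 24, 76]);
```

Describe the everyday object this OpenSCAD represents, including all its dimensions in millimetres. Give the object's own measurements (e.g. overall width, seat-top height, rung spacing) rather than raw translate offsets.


A rectangular picture frame lying in the x–z plane (depth along y). The opening is 592 mm wide (x) by 873 mm tall (z), surrounded by a border 76 mm wide on all four sides. The frame is 24 mm deep and is made of two full-height vertical stiles with two horizontal rails fitted between them.


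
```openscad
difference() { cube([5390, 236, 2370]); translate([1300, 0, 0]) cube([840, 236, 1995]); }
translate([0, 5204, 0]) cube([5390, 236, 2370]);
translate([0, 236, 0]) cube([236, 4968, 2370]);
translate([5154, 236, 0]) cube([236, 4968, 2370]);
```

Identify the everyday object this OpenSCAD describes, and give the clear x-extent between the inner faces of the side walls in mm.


A single room. The interior width is 4918 mm.

Four walls enclosing a rectangle with a door in the front wall — a room. Outside width 5390 minus two 236 mm walls gives 4918 mm.


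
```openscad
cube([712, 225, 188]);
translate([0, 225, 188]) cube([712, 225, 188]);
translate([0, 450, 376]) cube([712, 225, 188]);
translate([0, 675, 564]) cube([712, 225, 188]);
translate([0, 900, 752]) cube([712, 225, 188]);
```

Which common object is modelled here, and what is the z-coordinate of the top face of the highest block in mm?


A staircase. The total rise is 940 mm.

5 identical blocks, each offset up and back from the previous — a staircase. Each step is 188 mm tall and there are 5 of them, so the total rise is 5 × 188 = 940 mm.


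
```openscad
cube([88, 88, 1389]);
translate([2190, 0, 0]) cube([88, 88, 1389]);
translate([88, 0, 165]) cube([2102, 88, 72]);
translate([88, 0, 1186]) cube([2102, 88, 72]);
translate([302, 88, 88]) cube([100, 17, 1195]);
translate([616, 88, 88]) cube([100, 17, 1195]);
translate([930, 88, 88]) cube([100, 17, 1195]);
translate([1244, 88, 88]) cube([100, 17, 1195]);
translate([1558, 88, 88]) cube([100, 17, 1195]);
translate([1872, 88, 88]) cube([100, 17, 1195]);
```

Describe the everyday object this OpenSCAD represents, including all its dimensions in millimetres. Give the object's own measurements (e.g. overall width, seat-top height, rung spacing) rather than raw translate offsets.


A fence section. Two 88×88 mm posts, 1389 mm tall, stand on the floor with a clear span of 2102 mm between their inner faces. Two horizontal rails of 88×72 mm section span the gap between the posts with their undersides at z = 165 mm and z = 1186 mm, flush with the posts' −y face. 6 pickets, each 100 mm wide, 17 mm thick and 1195 mm tall, are fixed to the +y face of the rails with their bottoms at z = 88 mm, spaced across the span with a 214 mm gap after the −x post and between neighbouring pickets, with 218 mm left before the +x post.


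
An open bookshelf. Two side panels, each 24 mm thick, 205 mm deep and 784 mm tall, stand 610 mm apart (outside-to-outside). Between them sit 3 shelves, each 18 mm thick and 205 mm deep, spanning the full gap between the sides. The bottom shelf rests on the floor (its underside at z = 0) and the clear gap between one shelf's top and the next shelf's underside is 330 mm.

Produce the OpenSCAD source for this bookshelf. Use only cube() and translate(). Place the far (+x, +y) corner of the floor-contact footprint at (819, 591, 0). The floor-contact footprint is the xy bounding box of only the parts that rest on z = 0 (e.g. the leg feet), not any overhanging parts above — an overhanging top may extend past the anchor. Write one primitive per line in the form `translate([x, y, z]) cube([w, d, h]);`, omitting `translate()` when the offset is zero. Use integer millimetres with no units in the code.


translate([209, 386, 0]) cube([24, 205, 784]);
translate([795, 386, 0]) cube([24, 205, 784]);
translate([233, 386, 0]) cube([562, 205, 18]);
translate([233, 386, 348]) cube([562, 205, 18]);
translate([233, 386, 696]) cube([562, 205, 18]);


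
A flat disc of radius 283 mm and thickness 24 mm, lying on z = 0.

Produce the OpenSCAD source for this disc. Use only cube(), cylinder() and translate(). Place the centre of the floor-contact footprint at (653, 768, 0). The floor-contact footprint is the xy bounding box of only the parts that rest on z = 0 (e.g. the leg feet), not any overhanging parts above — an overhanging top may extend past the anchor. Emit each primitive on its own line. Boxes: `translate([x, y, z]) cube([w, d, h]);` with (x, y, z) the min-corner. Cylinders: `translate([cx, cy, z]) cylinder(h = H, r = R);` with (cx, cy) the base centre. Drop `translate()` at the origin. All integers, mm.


translate([653, 768, 0]) cylinder(h = 24, r = 283);


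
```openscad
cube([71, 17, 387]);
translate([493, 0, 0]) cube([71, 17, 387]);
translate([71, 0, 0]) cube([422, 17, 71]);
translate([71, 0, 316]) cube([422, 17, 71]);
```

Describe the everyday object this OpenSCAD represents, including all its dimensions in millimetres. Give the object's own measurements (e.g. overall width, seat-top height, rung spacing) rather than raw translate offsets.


A rectangular picture frame lying in the x–z plane (depth along y). The opening is 422 mm wide (x) by 245 mm tall (z), surrounded by a border 71 mm wide on all four sides. The frame is 17 mm deep and is made of two full-height vertical stiles with two horizontal rails fitted between them.


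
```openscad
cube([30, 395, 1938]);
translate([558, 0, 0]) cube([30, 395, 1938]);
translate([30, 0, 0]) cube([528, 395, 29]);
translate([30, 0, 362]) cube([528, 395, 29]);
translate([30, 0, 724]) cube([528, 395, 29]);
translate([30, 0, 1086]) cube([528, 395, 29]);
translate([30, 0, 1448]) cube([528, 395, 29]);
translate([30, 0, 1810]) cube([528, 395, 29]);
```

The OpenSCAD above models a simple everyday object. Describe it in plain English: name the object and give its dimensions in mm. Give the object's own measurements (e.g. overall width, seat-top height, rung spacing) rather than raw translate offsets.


An open bookshelf. Two side panels, each 30 mm thick, 395 mm deep and 1938 mm tall, stand 588 mm apart (outside-to-outside). Between them sit 6 shelves, each 29 mm thick and 395 mm deep, spanning the full gap between the sides. The bottom shelf rests on the floor (its underside at z = 0) and the clear gap between one shelf's top and the next shelf's underside is 333 mm.


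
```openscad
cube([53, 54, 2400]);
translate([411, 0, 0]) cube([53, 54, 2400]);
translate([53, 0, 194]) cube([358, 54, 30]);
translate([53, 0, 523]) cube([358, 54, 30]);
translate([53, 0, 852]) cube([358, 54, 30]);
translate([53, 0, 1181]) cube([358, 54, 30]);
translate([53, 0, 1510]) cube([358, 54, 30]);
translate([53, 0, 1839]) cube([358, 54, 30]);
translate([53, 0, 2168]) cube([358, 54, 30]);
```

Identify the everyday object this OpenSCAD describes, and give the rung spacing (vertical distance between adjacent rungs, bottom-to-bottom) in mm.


A ladder. The rung spacing is 329 mm.

Two tall 53×54 posts with 7 short bars between them — a ladder. Adjacent rungs sit at z = 194 and z = 523, so the spacing is 523 − 194 = 329 mm.


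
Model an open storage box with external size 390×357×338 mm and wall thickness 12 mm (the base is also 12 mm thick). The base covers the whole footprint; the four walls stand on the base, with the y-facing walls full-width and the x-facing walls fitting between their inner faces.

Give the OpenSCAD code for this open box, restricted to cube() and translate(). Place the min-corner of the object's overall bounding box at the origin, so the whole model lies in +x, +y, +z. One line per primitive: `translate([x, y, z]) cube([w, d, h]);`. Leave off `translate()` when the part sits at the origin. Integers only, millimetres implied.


cube([390, 357, 12]);
translate([0, 0, 12]) cube([390, 12, 326]);
translate([0, 345, 12]) cube([390, 12, 326]);
translate([0, 12, 12]) cube([12, 333, 326]);
translate([378, 12, 12]) cube([12, 333, 326]);


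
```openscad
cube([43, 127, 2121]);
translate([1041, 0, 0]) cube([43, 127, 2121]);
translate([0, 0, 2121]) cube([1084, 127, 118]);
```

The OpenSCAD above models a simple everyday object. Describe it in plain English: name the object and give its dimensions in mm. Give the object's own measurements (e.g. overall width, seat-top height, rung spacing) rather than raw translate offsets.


A door frame. The clear opening is 998 mm wide and 2121 mm high. Two 43 mm wide jambs, 127 mm deep, stand either side of the opening from the floor to the top of the opening. A 118 mm thick head sits across the top of both jambs, spanning the full outside width of the frame.


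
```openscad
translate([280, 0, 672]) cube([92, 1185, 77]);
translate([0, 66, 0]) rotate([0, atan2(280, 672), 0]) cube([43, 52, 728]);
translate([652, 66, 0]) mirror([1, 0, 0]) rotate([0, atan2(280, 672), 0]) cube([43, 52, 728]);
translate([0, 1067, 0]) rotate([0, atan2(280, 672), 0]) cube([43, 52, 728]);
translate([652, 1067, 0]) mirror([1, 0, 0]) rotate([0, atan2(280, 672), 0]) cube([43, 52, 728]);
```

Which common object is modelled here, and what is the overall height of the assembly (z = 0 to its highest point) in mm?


A sawhorse. The overall height is 749 mm.

A beam across two mirrored pairs of raked legs — a sawhorse. The beam's underside is at z = 672 (matching the legs' vertical rise in atan2(280, 672)) and the beam is 77 mm tall, so its top is at 672 + 77 = 749 mm. The raked legs top out at the beam's underside, so that is the highest point.


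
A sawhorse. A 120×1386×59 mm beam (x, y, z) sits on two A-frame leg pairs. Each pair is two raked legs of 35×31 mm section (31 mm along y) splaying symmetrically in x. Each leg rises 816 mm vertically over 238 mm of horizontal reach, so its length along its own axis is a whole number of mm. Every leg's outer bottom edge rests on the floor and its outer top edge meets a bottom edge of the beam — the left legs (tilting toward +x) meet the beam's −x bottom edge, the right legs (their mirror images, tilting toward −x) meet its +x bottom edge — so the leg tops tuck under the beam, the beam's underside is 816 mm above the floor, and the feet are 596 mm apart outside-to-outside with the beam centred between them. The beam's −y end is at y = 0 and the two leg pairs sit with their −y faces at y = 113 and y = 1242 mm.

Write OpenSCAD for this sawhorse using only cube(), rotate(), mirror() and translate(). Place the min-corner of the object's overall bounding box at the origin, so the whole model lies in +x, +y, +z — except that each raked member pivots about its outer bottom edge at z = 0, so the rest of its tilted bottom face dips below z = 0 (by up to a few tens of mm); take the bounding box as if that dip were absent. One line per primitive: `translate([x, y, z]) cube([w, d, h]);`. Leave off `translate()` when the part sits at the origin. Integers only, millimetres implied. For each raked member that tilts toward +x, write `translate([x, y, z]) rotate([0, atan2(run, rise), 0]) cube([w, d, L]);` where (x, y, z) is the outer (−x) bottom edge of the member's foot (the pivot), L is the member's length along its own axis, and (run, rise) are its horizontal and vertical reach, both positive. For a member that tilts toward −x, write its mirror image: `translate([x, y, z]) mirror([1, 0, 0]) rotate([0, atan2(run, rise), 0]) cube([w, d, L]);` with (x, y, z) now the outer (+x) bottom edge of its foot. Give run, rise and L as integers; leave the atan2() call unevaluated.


translate([238, 0, 816]) cube([120, 1386, 59]);
translate([0, 113, 0]) rotate([0, atan2(238, 816), 0]) cube([35, 31, 850]);
translate([596, 113, 0]) mirror([1, 0, 0]) rotate([0, atan2(238, 816), 0]) cube([35, 31, 850]);
translate([0, 1242, 0]) rotate([0, atan2(238, 816), 0]) cube([35, 31, 850]);
translate([596, 1242, 0]) mirror([1, 0, 0]) rotate([0, atan2(238, 816), 0]) cube([35, 31, 850]);


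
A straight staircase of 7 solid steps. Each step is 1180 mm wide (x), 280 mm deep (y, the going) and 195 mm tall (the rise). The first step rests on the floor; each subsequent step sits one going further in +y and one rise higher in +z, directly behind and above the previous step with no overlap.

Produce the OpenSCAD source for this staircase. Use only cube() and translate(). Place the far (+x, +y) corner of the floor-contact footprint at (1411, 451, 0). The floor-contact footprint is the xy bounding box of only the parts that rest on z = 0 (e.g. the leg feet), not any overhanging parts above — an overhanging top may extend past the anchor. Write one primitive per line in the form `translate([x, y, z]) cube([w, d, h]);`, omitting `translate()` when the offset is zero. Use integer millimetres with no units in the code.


translate([231, 171, 0]) cube([1180, 280, 195]);
translate([231, 451, 195]) cube([1180, 280, 195]);
translate([231, 731, 390]) cube([1180, 280, 195]);
translate([231, 1011, 585]) cube([1180, 280, 195]);
translate([231, 1291, 780]) cube([1180, 280, 195]);
translate([231, 1571, 975]) cube([1180, 280, 195]);
translate([231, 1851, 1170]) cube([1180, 280, 195]);


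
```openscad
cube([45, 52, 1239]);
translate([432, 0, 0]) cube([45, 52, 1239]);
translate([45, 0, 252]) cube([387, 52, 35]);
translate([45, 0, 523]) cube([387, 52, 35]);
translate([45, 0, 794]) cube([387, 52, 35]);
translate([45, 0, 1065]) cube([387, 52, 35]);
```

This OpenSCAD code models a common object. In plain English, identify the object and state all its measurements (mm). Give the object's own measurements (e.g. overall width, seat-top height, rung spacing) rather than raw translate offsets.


A straight ladder. Two 45×52 mm vertical rails, 1239 mm tall, stand 477 mm apart (outside-to-outside) with their front faces coplanar on the −y side. 4 rungs, each 52 mm deep and 35 mm tall, span between the inner faces of the rails, front faces flush with the rails. The lowest rung's underside is at z = 252 mm and rungs are spaced 271 mm apart (underside to underside).


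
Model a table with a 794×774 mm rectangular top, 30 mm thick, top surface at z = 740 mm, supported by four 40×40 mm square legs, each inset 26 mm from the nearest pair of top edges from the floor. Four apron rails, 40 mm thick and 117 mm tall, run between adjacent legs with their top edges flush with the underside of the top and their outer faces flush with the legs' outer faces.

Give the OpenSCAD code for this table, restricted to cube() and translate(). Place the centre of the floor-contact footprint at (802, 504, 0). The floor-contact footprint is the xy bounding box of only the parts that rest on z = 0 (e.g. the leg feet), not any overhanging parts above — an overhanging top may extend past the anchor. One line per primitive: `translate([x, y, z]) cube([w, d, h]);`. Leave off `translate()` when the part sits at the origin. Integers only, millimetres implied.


translate([405, 117, 710]) cube([794, 774, 30]);
translate([431, 143, 0]) cube([40, 40, 710]);
translate([1133, 143, 0]) cube([40, 40, 710]);
translate([431, 825, 0]) cube([40, 40, 710]);
translate([1133, 825, 0]) cube([40, 40, 710]);
translate([471, 143, 593]) cube([662, 40, 117]);
translate([471, 825, 593]) cube([662, 40, 117]);
translate([431, 183, 593]) cube([40, 642, 117]);
translate([1133, 183, 593]) cube([40, 642, 117]);


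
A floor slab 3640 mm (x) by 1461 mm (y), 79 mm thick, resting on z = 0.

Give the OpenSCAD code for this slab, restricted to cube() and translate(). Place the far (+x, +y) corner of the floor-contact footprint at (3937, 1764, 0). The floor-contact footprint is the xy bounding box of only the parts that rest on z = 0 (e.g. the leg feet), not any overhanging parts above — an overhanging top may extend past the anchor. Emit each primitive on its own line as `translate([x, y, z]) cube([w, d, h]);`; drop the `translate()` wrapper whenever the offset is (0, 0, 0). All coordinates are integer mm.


translate([297, 303, 0]) cube([3640, 1461, 79]);


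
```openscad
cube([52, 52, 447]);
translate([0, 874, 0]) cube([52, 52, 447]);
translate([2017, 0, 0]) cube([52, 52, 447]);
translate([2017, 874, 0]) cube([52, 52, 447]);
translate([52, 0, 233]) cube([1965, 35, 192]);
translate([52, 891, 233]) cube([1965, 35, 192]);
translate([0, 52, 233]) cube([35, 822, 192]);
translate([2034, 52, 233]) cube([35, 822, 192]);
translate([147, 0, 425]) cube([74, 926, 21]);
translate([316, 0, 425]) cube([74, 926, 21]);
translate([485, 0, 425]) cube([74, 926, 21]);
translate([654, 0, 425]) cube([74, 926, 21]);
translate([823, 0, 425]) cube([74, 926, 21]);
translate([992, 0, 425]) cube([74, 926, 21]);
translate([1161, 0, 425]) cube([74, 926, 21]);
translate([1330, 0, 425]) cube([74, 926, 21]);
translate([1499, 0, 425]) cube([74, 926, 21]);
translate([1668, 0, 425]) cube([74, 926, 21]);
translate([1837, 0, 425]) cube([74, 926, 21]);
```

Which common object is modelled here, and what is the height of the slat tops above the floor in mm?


A bed frame. The slat-top height is 446 mm.

Four posts, four rails, and a row of slats — a bed frame. Slats sit on the rails at z = 233 + 192 = 425; with slat thickness 21, the top is 446 mm.


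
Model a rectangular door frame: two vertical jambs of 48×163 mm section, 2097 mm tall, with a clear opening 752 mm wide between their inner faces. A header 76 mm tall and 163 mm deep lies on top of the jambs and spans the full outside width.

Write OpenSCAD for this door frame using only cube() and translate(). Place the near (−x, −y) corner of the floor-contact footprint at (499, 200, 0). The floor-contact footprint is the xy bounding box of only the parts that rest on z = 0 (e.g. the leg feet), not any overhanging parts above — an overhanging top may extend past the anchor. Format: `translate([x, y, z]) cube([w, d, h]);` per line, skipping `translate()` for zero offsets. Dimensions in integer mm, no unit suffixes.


translate([499, 200, 0]) cube([48, 163, 2097]);
translate([1299, 200, 0]) cube([48, 163, 2097]);
translate([499, 200, 2097]) cube([848, 163, 76]);


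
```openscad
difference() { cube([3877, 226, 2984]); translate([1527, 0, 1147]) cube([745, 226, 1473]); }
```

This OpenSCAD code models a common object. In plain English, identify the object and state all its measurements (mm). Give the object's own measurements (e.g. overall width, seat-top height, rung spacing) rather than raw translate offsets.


A wall 3877 mm long (x), 226 mm thick (y), 2984 mm tall, with a rectangular window opening cut through it. The opening is 745 mm wide and 1473 mm tall; its sill is at z = 1147 mm and its near (−x) edge is 1527 mm from the wall's −x end. The opening passes through the full wall thickness.


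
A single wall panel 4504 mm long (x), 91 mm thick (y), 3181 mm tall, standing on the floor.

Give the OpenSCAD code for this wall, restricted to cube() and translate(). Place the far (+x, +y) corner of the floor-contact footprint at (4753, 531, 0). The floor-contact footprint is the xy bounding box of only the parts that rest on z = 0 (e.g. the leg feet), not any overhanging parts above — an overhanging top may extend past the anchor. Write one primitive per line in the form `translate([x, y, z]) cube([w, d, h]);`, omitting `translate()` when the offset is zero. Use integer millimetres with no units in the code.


translate([249, 440, 0]) cube([4504, 91, 3181]);


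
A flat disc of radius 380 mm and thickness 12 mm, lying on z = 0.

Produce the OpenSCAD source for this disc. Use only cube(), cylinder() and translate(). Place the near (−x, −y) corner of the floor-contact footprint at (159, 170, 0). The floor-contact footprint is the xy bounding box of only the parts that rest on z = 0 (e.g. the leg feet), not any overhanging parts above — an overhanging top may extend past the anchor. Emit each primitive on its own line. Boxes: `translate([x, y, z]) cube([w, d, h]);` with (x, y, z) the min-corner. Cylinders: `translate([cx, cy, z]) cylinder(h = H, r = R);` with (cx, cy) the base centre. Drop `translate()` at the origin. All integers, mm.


translate([539, 550, 0]) cylinder(h = 12, r = 380);


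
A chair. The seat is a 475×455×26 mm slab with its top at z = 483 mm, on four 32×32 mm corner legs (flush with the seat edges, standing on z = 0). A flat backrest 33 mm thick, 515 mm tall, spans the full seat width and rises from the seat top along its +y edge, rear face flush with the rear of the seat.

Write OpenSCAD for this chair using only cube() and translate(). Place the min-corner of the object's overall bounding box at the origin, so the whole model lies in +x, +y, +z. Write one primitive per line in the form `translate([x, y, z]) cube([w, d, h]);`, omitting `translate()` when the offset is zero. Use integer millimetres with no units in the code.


translate([0, 0, 457]) cube([475, 455, 26]);
cube([32, 32, 457]);
translate([443, 0, 0]) cube([32, 32, 457]);
translate([0, 423, 0]) cube([32, 32, 457]);
translate([443, 423, 0]) cube([32, 32, 457]);
translate([0, 422, 483]) cube([475, 33, 515]);


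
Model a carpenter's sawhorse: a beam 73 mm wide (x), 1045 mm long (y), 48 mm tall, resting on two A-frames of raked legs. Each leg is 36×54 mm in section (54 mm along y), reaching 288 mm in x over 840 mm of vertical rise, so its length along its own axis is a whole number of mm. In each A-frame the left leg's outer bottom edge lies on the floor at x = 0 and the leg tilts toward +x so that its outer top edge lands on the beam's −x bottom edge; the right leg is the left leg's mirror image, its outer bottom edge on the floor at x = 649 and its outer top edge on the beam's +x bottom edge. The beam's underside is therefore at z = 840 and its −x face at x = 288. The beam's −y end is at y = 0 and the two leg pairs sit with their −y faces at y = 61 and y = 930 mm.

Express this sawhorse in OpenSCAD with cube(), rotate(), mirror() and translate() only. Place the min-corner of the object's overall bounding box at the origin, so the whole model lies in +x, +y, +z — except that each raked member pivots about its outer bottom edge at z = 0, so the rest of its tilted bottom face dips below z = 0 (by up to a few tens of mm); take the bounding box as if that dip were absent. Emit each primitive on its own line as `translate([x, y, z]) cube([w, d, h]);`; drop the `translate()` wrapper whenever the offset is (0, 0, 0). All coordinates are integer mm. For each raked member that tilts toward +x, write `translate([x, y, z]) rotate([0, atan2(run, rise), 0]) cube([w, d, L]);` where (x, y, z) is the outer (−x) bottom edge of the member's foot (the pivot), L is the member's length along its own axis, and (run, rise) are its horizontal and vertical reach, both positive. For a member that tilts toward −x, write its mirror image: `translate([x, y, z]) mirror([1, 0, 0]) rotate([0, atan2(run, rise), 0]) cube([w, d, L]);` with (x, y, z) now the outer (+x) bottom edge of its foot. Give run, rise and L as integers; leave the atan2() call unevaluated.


// leg length = √(288² + 840²) = 888
// right-leg outer foot x = 2·288 + 73 = 649
// beam min-corner = (288, 0, 840)
translate([288, 0, 840]) cube([73, 1045, 48]);
translate([0, 61, 0]) rotate([0, atan2(288, 840), 0]) cube([36, 54, 888]);
translate([649, 61, 0]) mirror([1, 0, 0]) rotate([0, atan2(288, 840), 0]) cube([36, 54, 888]);
translate([0, 930, 0]) rotate([0, atan2(288, 840), 0]) cube([36, 54, 888]);
translate([649, 930, 0]) mirror([1, 0, 0]) rotate([0, atan2(288, 840), 0]) cube([36, 54, 888]);


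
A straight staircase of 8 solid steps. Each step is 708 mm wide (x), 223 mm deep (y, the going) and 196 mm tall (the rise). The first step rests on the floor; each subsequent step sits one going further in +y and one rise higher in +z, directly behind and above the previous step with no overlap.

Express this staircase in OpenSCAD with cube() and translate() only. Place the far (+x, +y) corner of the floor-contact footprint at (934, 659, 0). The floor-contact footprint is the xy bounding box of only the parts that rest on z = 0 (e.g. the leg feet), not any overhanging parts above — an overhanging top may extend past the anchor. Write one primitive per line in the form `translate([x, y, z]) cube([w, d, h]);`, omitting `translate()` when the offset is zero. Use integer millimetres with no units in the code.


translate([226, 436, 0]) cube([708, 223, 196]);
translate([226, 659, 196]) cube([708, 223, 196]);
translate([226, 882, 392]) cube([708, 223, 196]);
translate([226, 1105, 588]) cube([708, 223, 196]);
translate([226, 1328, 784]) cube([708, 223, 196]);
translate([226, 1551, 980]) cube([708, 223, 196]);
translate([226, 1774, 1176]) cube([708, 223, 196]);
translate([226, 1997, 1372]) cube([708, 223, 196]);


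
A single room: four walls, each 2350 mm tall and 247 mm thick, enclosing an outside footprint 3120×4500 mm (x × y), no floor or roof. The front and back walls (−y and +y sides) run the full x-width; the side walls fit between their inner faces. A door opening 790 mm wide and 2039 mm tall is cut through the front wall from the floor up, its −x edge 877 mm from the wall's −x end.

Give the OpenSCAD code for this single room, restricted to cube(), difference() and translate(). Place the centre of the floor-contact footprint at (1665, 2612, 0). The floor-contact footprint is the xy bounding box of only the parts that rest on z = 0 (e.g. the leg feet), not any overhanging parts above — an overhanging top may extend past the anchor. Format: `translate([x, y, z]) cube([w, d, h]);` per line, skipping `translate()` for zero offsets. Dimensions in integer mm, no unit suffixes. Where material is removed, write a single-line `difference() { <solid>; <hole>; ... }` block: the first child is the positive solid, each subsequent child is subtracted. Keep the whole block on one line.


difference() { translate([105, 362, 0]) cube([3120, 247, 2350]); translate([982, 362, 0]) cube([790, 247, 2039]); }
translate([105, 4615, 0]) cube([3120, 247, 2350]);
translate([105, 609, 0]) cube([247, 4006, 2350]);
translate([2978, 609, 0]) cube([247, 4006, 2350]);


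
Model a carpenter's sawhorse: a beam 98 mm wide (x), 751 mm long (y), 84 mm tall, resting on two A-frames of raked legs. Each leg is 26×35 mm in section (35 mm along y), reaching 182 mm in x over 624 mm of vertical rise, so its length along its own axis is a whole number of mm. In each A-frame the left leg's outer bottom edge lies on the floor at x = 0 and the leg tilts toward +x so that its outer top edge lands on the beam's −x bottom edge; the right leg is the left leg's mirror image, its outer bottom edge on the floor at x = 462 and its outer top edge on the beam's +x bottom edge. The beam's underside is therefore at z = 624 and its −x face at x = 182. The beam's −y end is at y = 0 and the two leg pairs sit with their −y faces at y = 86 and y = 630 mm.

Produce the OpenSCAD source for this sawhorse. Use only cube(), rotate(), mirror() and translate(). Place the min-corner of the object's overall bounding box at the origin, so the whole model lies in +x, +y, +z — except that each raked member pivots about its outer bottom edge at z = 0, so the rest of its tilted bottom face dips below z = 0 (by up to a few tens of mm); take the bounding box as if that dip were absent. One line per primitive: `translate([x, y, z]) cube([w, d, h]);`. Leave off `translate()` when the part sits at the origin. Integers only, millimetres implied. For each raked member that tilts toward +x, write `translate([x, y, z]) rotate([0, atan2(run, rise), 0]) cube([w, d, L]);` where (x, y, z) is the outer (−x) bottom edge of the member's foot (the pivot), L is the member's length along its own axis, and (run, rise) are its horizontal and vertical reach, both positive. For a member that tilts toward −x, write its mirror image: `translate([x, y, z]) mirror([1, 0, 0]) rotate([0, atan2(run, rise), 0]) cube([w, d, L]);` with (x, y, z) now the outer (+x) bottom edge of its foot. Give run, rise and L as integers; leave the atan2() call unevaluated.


translate([182, 0, 624]) cube([98, 751, 84]);
translate([0, 86, 0]) rotate([0, atan2(182, 624), 0]) cube([26, 35, 650]);
translate([462, 86, 0]) mirror([1, 0, 0]) rotate([0, atan2(182, 624), 0]) cube([26, 35, 650]);
translate([0, 630, 0]) rotate([0, atan2(182, 624), 0]) cube([26, 35, 650]);
translate([462, 630, 0]) mirror([1, 0, 0]) rotate([0, atan2(182, 624), 0]) cube([26, 35, 650]);


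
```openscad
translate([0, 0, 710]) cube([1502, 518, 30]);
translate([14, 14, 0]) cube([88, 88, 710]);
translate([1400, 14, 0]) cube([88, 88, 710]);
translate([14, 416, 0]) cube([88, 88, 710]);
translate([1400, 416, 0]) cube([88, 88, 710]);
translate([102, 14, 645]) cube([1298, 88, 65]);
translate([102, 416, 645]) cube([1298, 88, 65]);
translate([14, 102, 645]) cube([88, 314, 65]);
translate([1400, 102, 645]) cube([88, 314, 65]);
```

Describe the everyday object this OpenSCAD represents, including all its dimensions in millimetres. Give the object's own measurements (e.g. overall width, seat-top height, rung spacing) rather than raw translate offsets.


A table: top 1502 mm (x) × 518 mm (y), 30 mm thick, upper face at z = 740 mm, on four 88×88 mm square legs, each inset 14 mm from the nearest pair of top edges from z = 0 to the bottom of the top. Four apron rails, 88 mm thick and 65 mm tall, run between adjacent legs with their top edges flush with the underside of the top and their outer faces flush with the legs' outer faces.


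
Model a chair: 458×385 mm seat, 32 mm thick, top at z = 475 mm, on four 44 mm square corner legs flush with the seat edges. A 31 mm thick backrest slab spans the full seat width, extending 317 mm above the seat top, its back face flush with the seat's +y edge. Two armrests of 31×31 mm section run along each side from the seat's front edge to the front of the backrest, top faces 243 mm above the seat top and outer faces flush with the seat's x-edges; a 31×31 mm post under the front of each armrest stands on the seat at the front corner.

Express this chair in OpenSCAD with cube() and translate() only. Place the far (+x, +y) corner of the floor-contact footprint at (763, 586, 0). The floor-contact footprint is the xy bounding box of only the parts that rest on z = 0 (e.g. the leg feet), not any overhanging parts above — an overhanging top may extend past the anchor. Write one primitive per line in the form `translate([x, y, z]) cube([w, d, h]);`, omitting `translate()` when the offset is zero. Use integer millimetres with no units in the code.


translate([305, 201, 443]) cube([458, 385, 32]);
translate([305, 201, 0]) cube([44, 44, 443]);
translate([719, 201, 0]) cube([44, 44, 443]);
translate([305, 542, 0]) cube([44, 44, 443]);
translate([719, 542, 0]) cube([44, 44, 443]);
translate([305, 555, 475]) cube([458, 31, 317]);
translate([305, 201, 687]) cube([31, 354, 31]);
translate([732, 201, 687]) cube([31, 354, 31]);
translate([305, 201, 475]) cube([31, 31, 212]);
translate([732, 201, 475]) cube([31, 31, 212]);


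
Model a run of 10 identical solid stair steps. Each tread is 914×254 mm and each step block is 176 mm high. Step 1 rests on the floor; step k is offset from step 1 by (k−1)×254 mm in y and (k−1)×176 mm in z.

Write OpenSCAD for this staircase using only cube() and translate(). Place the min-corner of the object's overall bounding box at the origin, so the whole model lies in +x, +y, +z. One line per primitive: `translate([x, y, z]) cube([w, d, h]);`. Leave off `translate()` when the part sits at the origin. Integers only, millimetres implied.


cube([914, 254, 176]);
translate([0, 254, 176]) cube([914, 254, 176]);
translate([0, 508, 352]) cube([914, 254, 176]);
translate([0, 762, 528]) cube([914, 254, 176]);
translate([0, 1016, 704]) cube([914, 254, 176]);
translate([0, 1270, 880]) cube([914, 254, 176]);
translate([0, 1524, 1056]) cube([914, 254, 176]);
translate([0, 1778, 1232]) cube([914, 254, 176]);
translate([0, 2032, 1408]) cube([914, 254, 176]);
translate([0, 2286, 1584]) cube([914, 254, 176]);
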